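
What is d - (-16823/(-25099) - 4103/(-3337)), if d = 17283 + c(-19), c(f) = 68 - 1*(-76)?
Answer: 1459445591453/83755363 ≈ 17425.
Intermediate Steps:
c(f) = 144 (c(f) = 68 + 76 = 144)
d = 17427 (d = 17283 + 144 = 17427)
d - (-16823/(-25099) - 4103/(-3337)) = 17427 - (-16823/(-25099) - 4103/(-3337)) = 17427 - (-16823*(-1/25099) - 4103*(-1/3337)) = 17427 - (16823/25099 + 4103/3337) = 17427 - 1*159119548/83755363 = 17427 - 159119548/83755363 = 1459445591453/83755363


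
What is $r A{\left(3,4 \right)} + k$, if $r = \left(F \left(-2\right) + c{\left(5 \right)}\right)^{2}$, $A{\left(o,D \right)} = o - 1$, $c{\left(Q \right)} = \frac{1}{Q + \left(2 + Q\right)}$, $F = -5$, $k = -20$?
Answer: $\frac{13201}{72} \approx 183.35$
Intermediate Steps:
$c{\left(Q \right)} = \frac{1}{2 + 2 Q}$
$A{\left(o,D \right)} = -1 + o$ ($A{\left(o,D \right)} = o - 1 = -1 + o$)
$r = \frac{14641}{144}$ ($r = \left(\left(-5\right) \left(-2\right) + \frac{1}{2 \left(1 + 5\right)}\right)^{2} = \left(10 + \frac{1}{2 \cdot 6}\right)^{2} = \left(10 + \frac{1}{2} \cdot \frac{1}{6}\right)^{2} = \left(10 + \frac{1}{12}\right)^{2} = \left(\frac{121}{12}\right)^{2} = \frac{14641}{144} \approx 101.67$)
$r A{\left(3,4 \right)} + k = \frac{14641 \left(-1 + 3\right)}{144} - 20 = \frac{14641}{144} \cdot 2 - 20 = \frac{14641}{72} - 20 = \frac{13201}{72}$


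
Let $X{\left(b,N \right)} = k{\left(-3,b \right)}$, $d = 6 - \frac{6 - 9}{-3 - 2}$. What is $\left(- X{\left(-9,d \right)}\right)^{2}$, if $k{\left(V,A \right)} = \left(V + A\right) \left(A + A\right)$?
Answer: $46656$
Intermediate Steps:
$d = \frac{27}{5}$ ($d = 6 - \frac{6 - 9}{-5} = 6 - \left(-3\right) \left(- \frac{1}{5}\right) = 6 - \frac{3}{5} = \frac{27}{5} \approx 5.4$)
$k{\left(V,A \right)} = 2 A \left(A + V\right)$ ($k{\left(V,A \right)} = \left(A + V\right) 2 A = 2 A \left(A + V\right)$)
$X{\left(b,N \right)} = 2 b \left(-3 + b\right)$ ($X{\left(b,N \right)} = 2 b \left(b - 3\right) = 2 b \left(-3 + b\right)$)
$\left(- X{\left(-9,d \right)}\right)^{2} = \left(- 2 \left(-9\right) \left(-3 - 9\right)\right)^{2} = \left(- 2 \left(-9\right) \left(-12\right)\right)^{2} = \left(\left(-1\right) 216\right)^{2} = \left(-216\right)^{2} = 46656$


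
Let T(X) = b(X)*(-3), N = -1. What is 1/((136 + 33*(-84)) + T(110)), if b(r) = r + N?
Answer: -1/2963 ≈ -0.00033750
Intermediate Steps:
b(r) = -1 + r (b(r) = r - 1 = -1 + r)
T(X) = 3 - 3*X (T(X) = (-1 + X)*(-3) = 3 - 3*X)
1/((136 + 33*(-84)) + T(110)) = 1/((136 + 33*(-84)) + (3 - 3*110)) = 1/((136 - 2772) + (3 - 330)) = 1/(-2636 - 327) = 1/(-2963) = -1/2963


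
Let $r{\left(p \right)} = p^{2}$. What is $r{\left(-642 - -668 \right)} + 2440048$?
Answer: $2440724$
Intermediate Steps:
$r{\left(-642 - -668 \right)} + 2440048 = \left(-642 - -668\right)^{2} + 2440048 = \left(-642 + 668\right)^{2} + 2440048 = 26^{2} + 2440048 = 676 + 2440048 = 2440724$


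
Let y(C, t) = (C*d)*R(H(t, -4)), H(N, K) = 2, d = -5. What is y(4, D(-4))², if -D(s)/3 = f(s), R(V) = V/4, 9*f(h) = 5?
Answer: 100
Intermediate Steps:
f(h) = 5/9 (f(h) = (⅑)*5 = 5/9)
R(V) = V/4 (R(V) = V*(¼) = V/4)
D(s) = -5/3 (D(s) = -3*5/9 = -5/3)
y(C, t) = -5*C/2 (y(C, t) = (C*(-5))*((¼)*2) = -5*C*(½) = -5*C/2)
y(4, D(-4))² = (-5/2*4)² = (-10)² = 100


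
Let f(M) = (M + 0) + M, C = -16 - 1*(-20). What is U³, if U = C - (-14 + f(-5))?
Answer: 21952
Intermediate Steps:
C = 4 (C = -16 + 20 = 4)
f(M) = 2*M (f(M) = M + M = 2*M)
U = 28 (U = 4 - (-14 + 2*(-5)) = 4 - (-14 - 10) = 4 - 1*(-24) = 4 + 24 = 28)
U³ = 28³ = 21952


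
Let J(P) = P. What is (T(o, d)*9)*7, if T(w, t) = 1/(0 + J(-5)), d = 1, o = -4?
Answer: -63/5 ≈ -12.600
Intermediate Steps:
T(w, t) = -⅕ (T(w, t) = 1/(0 - 5) = 1/(-5) = -⅕)
(T(o, d)*9)*7 = -⅕*9*7 = -9/5*7 = -63/5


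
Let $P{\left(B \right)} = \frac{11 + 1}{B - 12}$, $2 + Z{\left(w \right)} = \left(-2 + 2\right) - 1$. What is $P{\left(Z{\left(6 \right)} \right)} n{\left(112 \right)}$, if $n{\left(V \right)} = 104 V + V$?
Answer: $-9408$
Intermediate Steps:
$Z{\left(w \right)} = -3$ ($Z{\left(w \right)} = -2 + \left(\left(-2 + 2\right) - 1\right) = -2 + \left(0 - 1\right) = -2 - 1 = -3$)
$P{\left(B \right)} = \frac{12}{-12 + B}$
$n{\left(V \right)} = 105 V$
$P{\left(Z{\left(6 \right)} \right)} n{\left(112 \right)} = \frac{12}{-12 - 3} \cdot 105 \cdot 112 = \frac{12}{-15} \cdot 11760 = 12 \left(- \frac{1}{15}\right) 11760 = \left(- \frac{4}{5}\right) 11760 = -9408$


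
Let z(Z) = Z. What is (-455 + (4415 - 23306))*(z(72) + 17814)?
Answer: -346022556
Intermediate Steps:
(-455 + (4415 - 23306))*(z(72) + 17814) = (-455 + (4415 - 23306))*(72 + 17814) = (-455 - 18891)*17886 = -19346*17886 = -346022556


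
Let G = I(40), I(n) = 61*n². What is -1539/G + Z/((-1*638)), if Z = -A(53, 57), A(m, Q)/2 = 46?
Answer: 3998659/31134400 ≈ 0.12843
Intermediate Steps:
A(m, Q) = 92 (A(m, Q) = 2*46 = 92)
G = 97600 (G = 61*40² = 61*1600 = 97600)
Z = -92 (Z = -1*92 = -92)
-1539/G + Z/((-1*638)) = -1539/97600 - 92/((-1*638)) = -1539*1/97600 - 92/(-638) = -1539/97600 - 92*(-1/638) = -1539/97600 + 46/319 = 3998659/31134400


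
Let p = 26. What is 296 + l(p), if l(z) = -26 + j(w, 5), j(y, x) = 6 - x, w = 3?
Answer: 271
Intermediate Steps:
l(z) = -25 (l(z) = -26 + (6 - 1*5) = -26 + (6 - 5) = -26 + 1 = -25)
296 + l(p) = 296 - 25 = 271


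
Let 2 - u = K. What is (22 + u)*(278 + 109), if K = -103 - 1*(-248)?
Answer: -46827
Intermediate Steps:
K = 145 (K = -103 + 248 = 145)
u = -143 (u = 2 - 1*145 = 2 - 145 = -143)
(22 + u)*(278 + 109) = (22 - 143)*(278 + 109) = -121*387 = -46827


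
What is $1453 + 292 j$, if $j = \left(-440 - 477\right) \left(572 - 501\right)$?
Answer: $-19009791$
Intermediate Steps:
$j = -65107$ ($j = \left(-917\right) 71 = -65107$)
$1453 + 292 j = 1453 + 292 \left(-65107\right) = 1453 - 19011244 = -19009791$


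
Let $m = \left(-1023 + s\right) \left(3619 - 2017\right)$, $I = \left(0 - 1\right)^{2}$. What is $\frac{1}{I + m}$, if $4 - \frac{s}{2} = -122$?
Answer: $- \frac{1}{1235141} \approx -8.0962 \cdot 10^{-7}$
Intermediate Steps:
$s = 252$ ($s = 8 - -244 = 8 + 244 = 252$)
$I = 1$ ($I = \left(-1\right)^{2} = 1$)
$m = -1235142$ ($m = \left(-1023 + 252\right) \left(3619 - 2017\right) = \left(-771\right) 1602 = -1235142$)
$\frac{1}{I + m} = \frac{1}{1 - 1235142} = \frac{1}{-1235141} = - \frac{1}{1235141}$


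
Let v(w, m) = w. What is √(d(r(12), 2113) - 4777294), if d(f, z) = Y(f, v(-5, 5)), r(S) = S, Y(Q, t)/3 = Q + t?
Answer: I*√4777273 ≈ 2185.7*I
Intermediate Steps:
Y(Q, t) = 3*Q + 3*t (Y(Q, t) = 3*(Q + t) = 3*Q + 3*t)
d(f, z) = -15 + 3*f (d(f, z) = 3*f + 3*(-5) = 3*f - 15 = -15 + 3*f)
√(d(r(12), 2113) - 4777294) = √((-15 + 3*12) - 4777294) = √((-15 + 36) - 4777294) = √(21 - 4777294) = √(-4777273) = I*√4777273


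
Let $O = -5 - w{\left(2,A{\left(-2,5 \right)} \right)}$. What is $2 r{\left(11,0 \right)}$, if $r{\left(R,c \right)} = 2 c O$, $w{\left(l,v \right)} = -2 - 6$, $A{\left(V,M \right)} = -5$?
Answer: $0$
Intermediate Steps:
$w{\left(l,v \right)} = -8$ ($w{\left(l,v \right)} = -2 - 6 = -8$)
$O = 3$ ($O = -5 - -8 = -5 + 8 = 3$)
$r{\left(R,c \right)} = 6 c$ ($r{\left(R,c \right)} = 2 c 3 = 6 c$)
$2 r{\left(11,0 \right)} = 2 \cdot 6 \cdot 0 = 2 \cdot 0 = 0$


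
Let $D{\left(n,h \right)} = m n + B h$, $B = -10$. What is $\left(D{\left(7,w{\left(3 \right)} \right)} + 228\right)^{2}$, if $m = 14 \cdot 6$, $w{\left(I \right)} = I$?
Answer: $617796$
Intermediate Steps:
$m = 84$
$D{\left(n,h \right)} = - 10 h + 84 n$ ($D{\left(n,h \right)} = 84 n - 10 h = - 10 h + 84 n$)
$\left(D{\left(7,w{\left(3 \right)} \right)} + 228\right)^{2} = \left(\left(\left(-10\right) 3 + 84 \cdot 7\right) + 228\right)^{2} = \left(\left(-30 + 588\right) + 228\right)^{2} = \left(558 + 228\right)^{2} = 786^{2} = 617796$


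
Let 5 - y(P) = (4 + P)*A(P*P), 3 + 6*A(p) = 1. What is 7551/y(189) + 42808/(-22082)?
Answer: 245659741/2296528 ≈ 106.97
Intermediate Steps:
A(p) = -⅓ (A(p) = -½ + (⅙)*1 = -½ + ⅙ = -⅓)
y(P) = 19/3 + P/3 (y(P) = 5 - (4 + P)*(-1)/3 = 5 - (-4/3 - P/3) = 5 + (4/3 + P/3) = 19/3 + P/3)
7551/y(189) + 42808/(-22082) = 7551/(19/3 + (⅓)*189) + 42808/(-22082) = 7551/(19/3 + 63) + 42808*(-1/22082) = 7551/(208/3) - 21404/11041 = 7551*(3/208) - 21404/11041 = 22653/208 - 21404/11041 = 245659741/2296528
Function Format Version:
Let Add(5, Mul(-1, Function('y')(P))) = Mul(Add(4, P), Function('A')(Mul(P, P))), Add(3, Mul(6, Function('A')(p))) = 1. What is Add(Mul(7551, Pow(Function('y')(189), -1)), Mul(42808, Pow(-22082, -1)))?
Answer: Rational(245659741, 2296528) ≈ 106.97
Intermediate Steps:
Function('A')(p) = Rational(-1, 3) (Function('A')(p) = Add(Rational(-1, 2), Mul(Rational(1, 6), 1)) = Add(Rational(-1, 2), Rational(1, 6)) = Rational(-1, 3))
Function('y')(P) = Add(Rational(19, 3), Mul(Rational(1, 3), P)) (Function('y')(P) = Add(5, Mul(-1, Mul(Add(4, P), Rational(-1, 3)))) = Add(5, Mul(-1, Add(Rational(-4, 3), Mul(Rational(-1, 3), P)))) = Add(5, Add(Rational(4, 3), Mul(Rational(1, 3), P))) = Add(Rational(19, 3), Mul(Rational(1, 3), P)))
Add(Mul(7551, Pow(Function('y')(189), -1)), Mul(42808, Pow(-22082, -1))) = Add(Mul(7551, Pow(Add(Rational(19, 3), Mul(Rational(1, 3), 189)), -1)), Mul(42808, Pow(-22082, -1))) = Add(Mul(7551, Pow(Add(Rational(19, 3), 63), -1)), Mul(42808, Rational(-1, 22082))) = Add(Mul(7551, Pow(Rational(208, 3), -1)), Rational(-21404, 11041)) = Add(Mul(7551, Rational(3, 208)), Rational(-21404, 11041)) = Add(Rational(22653, 208), Rational(-21404, 11041)) = Rational(245659741, 2296528)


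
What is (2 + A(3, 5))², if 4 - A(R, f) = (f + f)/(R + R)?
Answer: 169/9 ≈ 18.778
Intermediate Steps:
A(R, f) = 4 - f/R (A(R, f) = 4 - (f + f)/(R + R) = 4 - 2*f/(2*R) = 4 - 2*f*1/(2*R) = 4 - f/R)
(2 + A(3, 5))² = (2 + (4 - 1*5/3))² = (2 + (4 - 1*5*⅓))² = (2 + (4 - 5/3))² = (2 + 7/3)² = (13/3)² = 169/9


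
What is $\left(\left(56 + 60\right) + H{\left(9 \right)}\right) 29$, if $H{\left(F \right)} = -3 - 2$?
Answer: $3219$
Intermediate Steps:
$H{\left(F \right)} = -5$
$\left(\left(56 + 60\right) + H{\left(9 \right)}\right) 29 = \left(\left(56 + 60\right) - 5\right) 29 = \left(116 - 5\right) 29 = 111 \cdot 29 = 3219$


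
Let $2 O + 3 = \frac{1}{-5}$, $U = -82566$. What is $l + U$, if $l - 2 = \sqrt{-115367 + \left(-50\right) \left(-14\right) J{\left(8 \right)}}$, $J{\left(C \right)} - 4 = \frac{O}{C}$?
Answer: $-82564 + 3 i \sqrt{12523} \approx -82564.0 + 335.72 i$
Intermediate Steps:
$O = - \frac{8}{5}$ ($O = - \frac{3}{2} + \frac{1}{2 \left(-5\right)} = - \frac{3}{2} + \frac{1}{2} \left(- \frac{1}{5}\right) = - \frac{3}{2} - \frac{1}{10} = - \frac{8}{5} \approx -1.6$)
$J{\left(C \right)} = 4 - \frac{8}{5 C}$
$l = 2 + 3 i \sqrt{12523}$ ($l = 2 + \sqrt{-115367 + \left(-50\right) \left(-14\right) \left(4 - \frac{8}{5 \cdot 8}\right)} = 2 + \sqrt{-115367 + 700 \left(4 - \frac{1}{5}\right)} = 2 + \sqrt{-115367 + 700 \cdot \frac{19}{5}} = 2 + \sqrt{-115367 + 2660} = 2 + \sqrt{-112707} = 2 + 3 i \sqrt{12523} \approx 2.0 + 335.72 i$)
$l + U = \left(2 + 3 i \sqrt{12523}\right) - 82566 = -82564 + 3 i \sqrt{12523}$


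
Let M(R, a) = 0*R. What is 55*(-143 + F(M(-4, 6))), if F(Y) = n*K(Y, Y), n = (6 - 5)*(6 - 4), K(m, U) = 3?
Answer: -7535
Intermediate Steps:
M(R, a) = 0
n = 2 (n = 1*2 = 2)
F(Y) = 6 (F(Y) = 2*3 = 6)
55*(-143 + F(M(-4, 6))) = 55*(-143 + 6) = 55*(-137) = -7535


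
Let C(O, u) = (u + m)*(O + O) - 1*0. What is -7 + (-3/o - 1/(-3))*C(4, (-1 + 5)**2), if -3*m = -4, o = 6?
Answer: -271/9 ≈ -30.111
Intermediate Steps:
m = 4/3 (m = -1/3*(-4) = 4/3 ≈ 1.3333)
C(O, u) = 2*O*(4/3 + u) (C(O, u) = (u + 4/3)*(O + O) - 1*0 = (4/3 + u)*(2*O) + 0 = 2*O*(4/3 + u) + 0 = 2*O*(4/3 + u))
-7 + (-3/o - 1/(-3))*C(4, (-1 + 5)**2) = -7 + (-3/6 - 1/(-3))*((2/3)*4*(4 + 3*(-1 + 5)**2)) = -7 + (-3*1/6 - 1*(-1/3))*((2/3)*4*(4 + 3*4**2)) = -7 + (-1/2 + 1/3)*((2/3)*4*(4 + 3*16)) = -7 - 4*(4 + 48)/9 = -7 - 4*52/9 = -7 - 1/6*416/3 = -7 - 208/9 = -271/9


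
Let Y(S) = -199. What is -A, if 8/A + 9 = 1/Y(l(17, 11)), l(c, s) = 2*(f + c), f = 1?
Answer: 199/224 ≈ 0.88839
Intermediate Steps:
l(c, s) = 2 + 2*c (l(c, s) = 2*(1 + c) = 2 + 2*c)
A = -199/224 (A = 8/(-9 + 1/(-199)) = 8/(-9 - 1/199) = 8/(-1792/199) = 8*(-199/1792) = -199/224 ≈ -0.88839)
-A = -1*(-199/224) = 199/224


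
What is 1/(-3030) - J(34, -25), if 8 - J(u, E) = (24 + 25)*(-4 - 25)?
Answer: -4329871/3030 ≈ -1429.0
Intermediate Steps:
J(u, E) = 1429 (J(u, E) = 8 - (24 + 25)*(-4 - 25) = 8 - 49*(-29) = 8 - 1*(-1421) = 8 + 1421 = 1429)
1/(-3030) - J(34, -25) = 1/(-3030) - 1*1429 = -1/3030 - 1429 = -4329871/3030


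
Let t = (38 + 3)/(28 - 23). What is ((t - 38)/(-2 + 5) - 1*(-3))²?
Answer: 10816/225 ≈ 48.071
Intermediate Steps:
t = 41/5 ≈ 8.2000
((t - 38)/(-2 + 5) - 1*(-3))² = ((41/5 - 38)/(-2 + 5) - 1*(-3))² = (-149/5/3 + 3)² = (-149/5*⅓ + 3)² = (-149/15 + 3)² = (-104/15)² = 10816/225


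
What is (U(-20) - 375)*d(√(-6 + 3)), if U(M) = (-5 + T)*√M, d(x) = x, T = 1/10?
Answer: 49*√15/5 - 375*I*√3 ≈ 37.955 - 649.52*I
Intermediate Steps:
T = ⅒ ≈ 0.10000
U(M) = -49*√M/10 (U(M) = (-5 + ⅒)*√M = -49*√M/10)
(U(-20) - 375)*d(√(-6 + 3)) = (-49*I*√5/5 - 375)*√(-6 + 3) = (-49*I*√5/5 - 375)*√(-3) = (-49*I*√5/5 - 375)*(I*√3) = (-375 - 49*I*√5/5)*(I*√3) = I*√3*(-375 - 49*I*√5/5)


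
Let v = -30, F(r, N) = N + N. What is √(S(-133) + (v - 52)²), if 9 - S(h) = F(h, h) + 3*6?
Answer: √6981 ≈ 83.552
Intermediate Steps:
F(r, N) = 2*N
S(h) = -9 - 2*h (S(h) = 9 - (2*h + 3*6) = 9 - (2*h + 18) = 9 - (18 + 2*h) = 9 + (-18 - 2*h) = -9 - 2*h)
√(S(-133) + (v - 52)²) = √((-9 - 2*(-133)) + (-30 - 52)²) = √((-9 + 266) + (-82)²) = √(257 + 6724) = √6981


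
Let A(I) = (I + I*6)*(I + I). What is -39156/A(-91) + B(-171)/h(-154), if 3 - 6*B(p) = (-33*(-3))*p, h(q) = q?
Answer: -915373/49049 ≈ -18.662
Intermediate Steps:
A(I) = 14*I² (A(I) = (I + 6*I)*(2*I) = (7*I)*(2*I) = 14*I²)
B(p) = ½ - 33*p/2 (B(p) = ½ - (-33*(-3))*p/6 = ½ - 33*p/2)
-39156/A(-91) + B(-171)/h(-154) = -39156/(14*(-91)²) + (½ - 33/2*(-171))/(-154) = -39156/(14*8281) + (½ + 5643/2)*(-1/154) = -39156/115934 + 2822*(-1/154) = -39156*1/115934 - 1411/77 = -1506/4459 - 1411/77 = -915373/49049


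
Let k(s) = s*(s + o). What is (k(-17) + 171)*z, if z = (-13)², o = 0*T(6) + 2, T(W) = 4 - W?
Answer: 71994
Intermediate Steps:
o = 2 (o = 0*(4 - 1*6) + 2 = 0*(4 - 6) + 2 = 0*(-2) + 2 = 0 + 2 = 2)
z = 169
k(s) = s*(2 + s) (k(s) = s*(s + 2) = s*(2 + s))
(k(-17) + 171)*z = (-17*(2 - 17) + 171)*169 = (-17*(-15) + 171)*169 = (255 + 171)*169 = 426*169 = 71994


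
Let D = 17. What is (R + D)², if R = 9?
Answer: 676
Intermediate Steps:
(R + D)² = (9 + 17)² = 26² = 676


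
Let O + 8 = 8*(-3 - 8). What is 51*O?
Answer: -4896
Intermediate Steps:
O = -96 (O = -8 + 8*(-3 - 8) = -8 + 8*(-11) = -8 - 88 = -96)
51*O = 51*(-96) = -4896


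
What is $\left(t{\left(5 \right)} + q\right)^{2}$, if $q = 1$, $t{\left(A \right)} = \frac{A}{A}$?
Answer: $4$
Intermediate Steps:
$t{\left(A \right)} = 1$
$\left(t{\left(5 \right)} + q\right)^{2} = \left(1 + 1\right)^{2} = 2^{2} = 4$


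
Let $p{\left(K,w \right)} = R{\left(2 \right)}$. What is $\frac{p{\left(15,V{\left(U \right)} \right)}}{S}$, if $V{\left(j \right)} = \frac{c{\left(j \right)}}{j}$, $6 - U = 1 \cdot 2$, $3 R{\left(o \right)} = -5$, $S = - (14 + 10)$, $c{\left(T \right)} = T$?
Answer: $\frac{5}{72} \approx 0.069444$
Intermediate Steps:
$S = -24$ ($S = \left(-1\right) 24 = -24$)
$R{\left(o \right)} = - \frac{5}{3}$ ($R{\left(o \right)} = \frac{1}{3} \left(-5\right) = - \frac{5}{3}$)
$U = 4$ ($U = 6 - 1 \cdot 2 = 6 - 2 = 4$)
$V{\left(j \right)} = 1$ ($V{\left(j \right)} = \frac{j}{j} = 1$)
$p{\left(K,w \right)} = - \frac{5}{3}$
$\frac{p{\left(15,V{\left(U \right)} \right)}}{S} = - \frac{5}{3 \left(-24\right)} = \left(- \frac{5}{3}\right) \left(- \frac{1}{24}\right) = \frac{5}{72}$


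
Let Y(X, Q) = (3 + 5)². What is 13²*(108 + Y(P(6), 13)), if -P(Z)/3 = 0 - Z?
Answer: 29068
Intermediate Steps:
P(Z) = 3*Z (P(Z) = -3*(0 - Z) = -(-3)*Z = 3*Z)
Y(X, Q) = 64 (Y(X, Q) = 8² = 64)
13²*(108 + Y(P(6), 13)) = 13²*(108 + 64) = 169*172 = 29068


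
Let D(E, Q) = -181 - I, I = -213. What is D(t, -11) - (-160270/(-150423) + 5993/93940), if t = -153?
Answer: 62318046143/2018676660 ≈ 30.871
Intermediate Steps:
D(E, Q) = 32 (D(E, Q) = -181 - 1*(-213) = -181 + 213 = 32)
D(t, -11) - (-160270/(-150423) + 5993/93940) = 32 - (-160270/(-150423) + 5993/93940) = 32 - (-160270*(-1/150423) + 5993*(1/93940)) = 32 - (160270/150423 + 5993/93940) = 32 - 1*2279606977/2018676660 = 32 - 2279606977/2018676660 = 62318046143/2018676660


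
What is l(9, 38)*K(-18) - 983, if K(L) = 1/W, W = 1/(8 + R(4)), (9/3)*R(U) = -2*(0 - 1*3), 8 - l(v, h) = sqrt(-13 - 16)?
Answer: -903 - 10*I*sqrt(29) ≈ -903.0 - 53.852*I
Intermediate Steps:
l(v, h) = 8 - I*sqrt(29) (l(v, h) = 8 - sqrt(-13 - 16) = 8 - sqrt(-29) = 8 - I*sqrt(29))
R(U) = 2 (R(U) = (-2*(0 - 1*3))/3 = (-2*(0 - 3))/3 = (-2*(-3))/3 = (1/3)*6 = 2)
W = 1/10 (W = 1/(8 + 2) = 1/10 ≈ 0.10000)
K(L) = 10 (K(L) = 1/(1/10) = 10)
l(9, 38)*K(-18) - 983 = (8 - I*sqrt(29))*10 - 983 = (80 - 10*I*sqrt(29)) - 983 = -903 - 10*I*sqrt(29)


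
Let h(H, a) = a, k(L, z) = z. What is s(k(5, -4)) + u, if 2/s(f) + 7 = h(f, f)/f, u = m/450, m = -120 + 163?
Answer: -107/450 ≈ -0.23778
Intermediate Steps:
m = 43
u = 43/450 ≈ 0.095556
s(f) = -⅓ (s(f) = 2/(-7 + f/f) = 2/(-7 + 1) = 2/(-6) = 2*(-⅙) = -⅓)
s(k(5, -4)) + u = -⅓ + 43/450 = -107/450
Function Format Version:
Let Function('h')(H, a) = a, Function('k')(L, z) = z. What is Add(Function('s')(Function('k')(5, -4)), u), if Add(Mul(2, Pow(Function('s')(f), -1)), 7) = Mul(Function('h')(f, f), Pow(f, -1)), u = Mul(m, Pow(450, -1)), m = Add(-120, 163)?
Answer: Rational(-107, 450) ≈ -0.23778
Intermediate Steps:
m = 43
u = Rational(43, 450) (u = Mul(43, Pow(450, -1)) = Mul(43, Rational(1, 450)) = Rational(43, 450) ≈ 0.095556)
Function('s')(f) = Rational(-1, 3) (Function('s')(f) = Mul(2, Pow(Add(-7, Mul(f, Pow(f, -1))), -1)) = Mul(2, Pow(Add(-7, 1), -1)) = Mul(2, Pow(-6, -1)) = Mul(2, Rational(-1, 6)) = Rational(-1, 3))
Add(Function('s')(Function('k')(5, -4)), u) = Add(Rational(-1, 3), Rational(43, 450)) = Rational(-107, 450)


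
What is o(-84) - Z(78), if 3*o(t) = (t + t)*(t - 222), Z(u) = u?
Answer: 17058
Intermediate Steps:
o(t) = 2*t*(-222 + t)/3 (o(t) = ((t + t)*(t - 222))/3 = ((2*t)*(-222 + t))/3 = (2*t*(-222 + t))/3 = 2*t*(-222 + t)/3)
o(-84) - Z(78) = (⅔)*(-84)*(-222 - 84) - 1*78 = (⅔)*(-84)*(-306) - 78 = 17136 - 78 = 17058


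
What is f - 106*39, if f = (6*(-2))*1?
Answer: -4146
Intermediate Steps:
f = -12 (f = -12*1 = -12)
f - 106*39 = -12 - 106*39 = -12 - 4134 = -4146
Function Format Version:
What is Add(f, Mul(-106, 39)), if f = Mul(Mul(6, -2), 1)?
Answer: -4146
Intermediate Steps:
f = -12 (f = Mul(-12, 1) = -12)
Add(f, Mul(-106, 39)) = Add(-12, Mul(-106, 39)) = Add(-12, -4134) = -4146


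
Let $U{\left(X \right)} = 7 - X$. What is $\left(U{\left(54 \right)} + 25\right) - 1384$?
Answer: $-1406$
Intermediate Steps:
$\left(U{\left(54 \right)} + 25\right) - 1384 = \left(\left(7 - 54\right) + 25\right) - 1384 = \left(-47 + 25\right) - 1384 = -22 - 1384 = -1406$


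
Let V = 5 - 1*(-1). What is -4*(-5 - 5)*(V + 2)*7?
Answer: 2240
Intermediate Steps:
V = 6 (V = 5 + 1 = 6)
-4*(-5 - 5)*(V + 2)*7 = -4*(-5 - 5)*(6 + 2)*7 = -(-40)*8*7 = -4*(-80)*7 = 320*7 = 2240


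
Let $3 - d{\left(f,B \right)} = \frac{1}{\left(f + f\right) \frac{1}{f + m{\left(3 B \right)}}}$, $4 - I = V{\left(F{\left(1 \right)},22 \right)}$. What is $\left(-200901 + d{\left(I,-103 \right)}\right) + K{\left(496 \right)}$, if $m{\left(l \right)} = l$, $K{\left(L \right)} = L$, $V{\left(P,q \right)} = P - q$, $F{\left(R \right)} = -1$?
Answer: $- \frac{1803571}{9} \approx -2.004 \cdot 10^{5}$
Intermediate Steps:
$I = 27$ ($I = 4 - \left(-1 - 22\right) = 4 - -23 = 4 + 23 = 27$)
$d{\left(f,B \right)} = 3 - \frac{f + 3 B}{2 f}$ ($d{\left(f,B \right)} = 3 - \frac{1}{\left(f + f\right) \frac{1}{f + 3 B}} = 3 - \frac{1}{2 f \frac{1}{f + 3 B}} = 3 - \frac{f + 3 B}{2 f}$)
$\left(-200901 + d{\left(I,-103 \right)}\right) + K{\left(496 \right)} = \left(-200901 + \frac{\left(-3\right) \left(-103\right) + 5 \cdot 27}{2 \cdot 27}\right) + 496 = \left(-200901 + \frac{1}{2} \cdot \frac{1}{27} \left(309 + 135\right)\right) + 496 = \left(-200901 + \frac{1}{2} \cdot \frac{1}{27} \cdot 444\right) + 496 = \left(-200901 + \frac{74}{9}\right) + 496 = - \frac{1808035}{9} + 496 = - \frac{1803571}{9}$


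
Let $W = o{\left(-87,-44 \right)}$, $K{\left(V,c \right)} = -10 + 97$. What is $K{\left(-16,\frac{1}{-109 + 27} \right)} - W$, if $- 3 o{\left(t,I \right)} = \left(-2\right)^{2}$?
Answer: $\frac{265}{3} \approx 88.333$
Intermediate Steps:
$K{\left(V,c \right)} = 87$
$o{\left(t,I \right)} = - \frac{4}{3}$ ($o{\left(t,I \right)} = - \frac{\left(-2\right)^{2}}{3} = \left(- \frac{1}{3}\right) 4 = - \frac{4}{3}$)
$W = - \frac{4}{3} \approx -1.3333$
$K{\left(-16,\frac{1}{-109 + 27} \right)} - W = 87 - - \frac{4}{3} = 87 + \frac{4}{3} = \frac{265}{3}$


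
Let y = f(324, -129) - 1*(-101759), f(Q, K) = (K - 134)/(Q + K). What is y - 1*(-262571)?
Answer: 71044087/195 ≈ 3.6433e+5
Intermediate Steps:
f(Q, K) = (-134 + K)/(K + Q)
y = 19842742/195 (y = (-134 - 129)/(-129 + 324) - 1*(-101759) = -263/195 + 101759 = 19842742/195 ≈ 1.0176e+5)
y - 1*(-262571) = 19842742/195 - 1*(-262571) = 19842742/195 + 262571 = 71044087/195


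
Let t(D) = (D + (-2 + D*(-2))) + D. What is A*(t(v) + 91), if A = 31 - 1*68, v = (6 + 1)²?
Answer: -3293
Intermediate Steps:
v = 49 (v = 7² = 49)
t(D) = -2 (t(D) = (D + (-2 - 2*D)) + D = (-2 - D) + D = -2)
A = -37 (A = 31 - 68 = -37)
A*(t(v) + 91) = -37*(-2 + 91) = -37*89 = -3293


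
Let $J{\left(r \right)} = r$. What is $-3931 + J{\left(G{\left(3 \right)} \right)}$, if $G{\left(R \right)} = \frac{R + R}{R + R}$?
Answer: $-3930$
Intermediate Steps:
$G{\left(R \right)} = 1$ ($G{\left(R \right)} = \frac{2 R}{2 R} = 2 R \frac{1}{2 R} = 1$)
$-3931 + J{\left(G{\left(3 \right)} \right)} = -3931 + 1 = -3930$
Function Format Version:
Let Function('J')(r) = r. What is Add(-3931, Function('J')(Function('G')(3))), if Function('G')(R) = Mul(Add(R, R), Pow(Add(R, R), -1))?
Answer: -3930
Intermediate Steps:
Function('G')(R) = 1 (Function('G')(R) = Mul(Mul(2, R), Pow(Mul(2, R), -1)) = Mul(Mul(2, R), Mul(Rational(1, 2), Pow(R, -1))) = 1)
Add(-3931, Function('J')(Function('G')(3))) = Add(-3931, 1) = -3930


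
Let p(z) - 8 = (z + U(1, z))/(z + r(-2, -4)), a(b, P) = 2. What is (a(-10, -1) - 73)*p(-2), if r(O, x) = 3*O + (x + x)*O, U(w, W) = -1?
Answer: -4331/8 ≈ -541.38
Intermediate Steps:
r(O, x) = 3*O + 2*O*x (r(O, x) = 3*O + (2*x)*O = 3*O + 2*O*x)
p(z) = 8 + (-1 + z)/(10 + z) (p(z) = 8 + (z - 1)/(z - 2*(3 + 2*(-4))) = 8 + (-1 + z)/(z - 2*(3 - 8)) = 8 + (-1 + z)/(z - 2*(-5)) = 8 + (-1 + z)/(z + 10) = 8 + (-1 + z)/(10 + z))
(a(-10, -1) - 73)*p(-2) = (2 - 73)*((79 + 9*(-2))/(10 - 2)) = -71*(79 - 18)/8 = -71*61/8 = -4331/8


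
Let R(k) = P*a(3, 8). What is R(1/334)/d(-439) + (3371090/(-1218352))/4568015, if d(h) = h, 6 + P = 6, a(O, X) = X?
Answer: -337109/556545021128 ≈ -6.0572e-7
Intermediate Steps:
P = 0 (P = -6 + 6 = 0)
R(k) = 0 (R(k) = 0*8 = 0)
R(1/334)/d(-439) + (3371090/(-1218352))/4568015 = 0/(-439) + (3371090/(-1218352))/4568015 = 0*(-1/439) + (3371090*(-1/1218352))*(1/4568015) = 0 - 1685545/609176*1/4568015 = 0 - 337109/556545021128 = -337109/556545021128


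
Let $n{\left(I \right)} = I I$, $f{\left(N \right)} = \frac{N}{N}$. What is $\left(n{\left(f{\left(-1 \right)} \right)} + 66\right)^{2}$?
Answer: $4489$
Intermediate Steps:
$f{\left(N \right)} = 1$
$n{\left(I \right)} = I^{2}$
$\left(n{\left(f{\left(-1 \right)} \right)} + 66\right)^{2} = \left(1^{2} + 66\right)^{2} = \left(1 + 66\right)^{2} = 67^{2} = 4489$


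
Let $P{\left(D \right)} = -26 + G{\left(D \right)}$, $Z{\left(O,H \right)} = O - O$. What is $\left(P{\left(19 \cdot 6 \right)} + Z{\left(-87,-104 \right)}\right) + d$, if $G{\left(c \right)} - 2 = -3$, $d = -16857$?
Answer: $-16884$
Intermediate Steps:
$G{\left(c \right)} = -1$ ($G{\left(c \right)} = 2 - 3 = -1$)
$Z{\left(O,H \right)} = 0$
$P{\left(D \right)} = -27$ ($P{\left(D \right)} = -26 - 1 = -27$)
$\left(P{\left(19 \cdot 6 \right)} + Z{\left(-87,-104 \right)}\right) + d = \left(-27 + 0\right) - 16857 = -27 - 16857 = -16884$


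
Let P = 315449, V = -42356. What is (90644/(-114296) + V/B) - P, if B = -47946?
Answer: -216083923263379/685004502 ≈ -3.1545e+5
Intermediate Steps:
(90644/(-114296) + V/B) - P = (90644/(-114296) - 42356/(-47946)) - 1*315449 = (90644*(-1/114296) - 42356*(-1/47946)) - 315449 = (-22661/28574 + 21178/23973) - 315449 = 61888019/685004502 - 315449 = -216083923263379/685004502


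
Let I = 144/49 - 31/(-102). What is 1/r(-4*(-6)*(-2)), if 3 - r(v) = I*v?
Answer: 833/132155 ≈ 0.0063032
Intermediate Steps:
I = 16207/4998 (I = 144*(1/49) - 31*(-1/102) = 144/49 + 31/102 = 16207/4998 ≈ 3.2427)
r(v) = 3 - 16207*v/4998
1/r(-4*(-6)*(-2)) = 1/(3 - 16207*(-4*(-6))*(-2)/4998) = 1/(3 - 64828*(-2)/833) = 1/(3 - 16207/4998*(-48)) = 1/(3 + 129656/833) = 1/(132155/833) = 833/132155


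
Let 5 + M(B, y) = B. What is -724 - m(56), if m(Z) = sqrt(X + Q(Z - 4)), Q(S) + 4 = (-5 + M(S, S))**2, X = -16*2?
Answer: -724 - 24*sqrt(3) ≈ -765.57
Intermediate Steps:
X = -32
M(B, y) = -5 + B
Q(S) = -4 + (-10 + S)**2 (Q(S) = -4 + (-5 + (-5 + S))**2 = -4 + (-10 + S)**2)
m(Z) = sqrt(-36 + (-14 + Z)**2) (m(Z) = sqrt(-32 + (-4 + (-10 + (Z - 4))**2)) = sqrt(-32 + (-4 + (-10 + (-4 + Z))**2)) = sqrt(-32 + (-4 + (-14 + Z)**2)) = sqrt(-36 + (-14 + Z)**2))
-724 - m(56) = -724 - sqrt(-36 + (-14 + 56)**2) = -724 - sqrt(-36 + 42**2) = -724 - sqrt(-36 + 1764) = -724 - sqrt(1728) = -724 - 24*sqrt(3)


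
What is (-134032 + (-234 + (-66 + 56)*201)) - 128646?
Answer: -264922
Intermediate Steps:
(-134032 + (-234 + (-66 + 56)*201)) - 128646 = (-134032 + (-234 - 10*201)) - 128646 = (-134032 + (-234 - 2010)) - 128646 = (-134032 - 2244) - 128646 = -136276 - 128646 = -264922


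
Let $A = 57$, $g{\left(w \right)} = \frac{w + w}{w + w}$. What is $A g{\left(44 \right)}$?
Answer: $57$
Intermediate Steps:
$g{\left(w \right)} = 1$ ($g{\left(w \right)} = \frac{2 w}{2 w} = 2 w \frac{1}{2 w} = 1$)
$A g{\left(44 \right)} = 57 \cdot 1 = 57$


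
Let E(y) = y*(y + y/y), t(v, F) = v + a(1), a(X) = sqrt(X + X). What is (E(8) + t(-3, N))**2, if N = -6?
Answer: (69 + sqrt(2))**2 ≈ 4958.2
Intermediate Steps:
a(X) = sqrt(2)*sqrt(X) (a(X) = sqrt(2*X) = sqrt(2)*sqrt(X))
t(v, F) = v + sqrt(2) (t(v, F) = v + sqrt(2)*sqrt(1) = v + sqrt(2)*1 = v + sqrt(2))
E(y) = y*(1 + y) (E(y) = y*(y + 1) = y*(1 + y))
(E(8) + t(-3, N))**2 = (8*(1 + 8) + (-3 + sqrt(2)))**2 = (8*9 + (-3 + sqrt(2)))**2 = (72 + (-3 + sqrt(2)))**2 = (69 + sqrt(2))**2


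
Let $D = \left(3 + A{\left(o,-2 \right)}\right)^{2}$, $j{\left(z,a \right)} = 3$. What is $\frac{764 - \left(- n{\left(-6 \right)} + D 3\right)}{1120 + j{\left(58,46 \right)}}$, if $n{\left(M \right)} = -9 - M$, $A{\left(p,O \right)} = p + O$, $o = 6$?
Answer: $\frac{614}{1123} \approx 0.54675$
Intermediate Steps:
$A{\left(p,O \right)} = O + p$
$D = 49$ ($D = \left(3 + \left(-2 + 6\right)\right)^{2} = \left(3 + 4\right)^{2} = 7^{2} = 49$)
$\frac{764 - \left(- n{\left(-6 \right)} + D 3\right)}{1120 + j{\left(58,46 \right)}} = \frac{764 - \left(3 + 49 \cdot 3\right)}{1120 + 3} = \frac{764 + \left(\left(-9 + 6\right) - 147\right)}{1123} = \left(764 - 150\right) \frac{1}{1123} = 614 \cdot \frac{1}{1123} = \frac{614}{1123}$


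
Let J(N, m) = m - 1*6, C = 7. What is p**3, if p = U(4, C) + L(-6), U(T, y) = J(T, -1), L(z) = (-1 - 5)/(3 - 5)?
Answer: -64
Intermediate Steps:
L(z) = 3 (L(z) = -6/(-2) = -6*(-1/2) = 3)
J(N, m) = -6 + m (J(N, m) = m - 6 = -6 + m)
U(T, y) = -7 (U(T, y) = -6 - 1 = -7)
p = -4 (p = -7 + 3 = -4)
p**3 = (-4)**3 = -64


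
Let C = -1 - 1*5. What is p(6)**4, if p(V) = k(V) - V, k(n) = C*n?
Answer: 3111696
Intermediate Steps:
C = -6 (C = -1 - 5 = -6)
k(n) = -6*n
p(V) = -7*V (p(V) = -6*V - V = -7*V)
p(6)**4 = (-7*6)**4 = (-42)**4 = 3111696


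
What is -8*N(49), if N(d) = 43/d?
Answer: -344/49 ≈ -7.0204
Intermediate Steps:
-8*N(49) = -344/49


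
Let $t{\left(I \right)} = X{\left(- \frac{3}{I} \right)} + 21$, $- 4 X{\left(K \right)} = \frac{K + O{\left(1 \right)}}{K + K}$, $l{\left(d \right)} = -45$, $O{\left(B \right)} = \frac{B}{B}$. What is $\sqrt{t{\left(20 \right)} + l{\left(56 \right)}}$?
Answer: $\frac{i \sqrt{3354}}{12} \approx 4.8261 i$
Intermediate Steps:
$O{\left(B \right)} = 1$
$X{\left(K \right)} = - \frac{1 + K}{8 K}$ ($X{\left(K \right)} = - \frac{\left(K + 1\right) \frac{1}{K + K}}{4} = - \frac{\left(1 + K\right) \frac{1}{2 K}}{4} = - \frac{\frac{1}{2} \frac{1}{K} \left(1 + K\right)}{4} = - \frac{1 + K}{8 K}$)
$t{\left(I \right)} = 21 - \frac{I \left(-1 + \frac{3}{I}\right)}{24}$ ($t{\left(I \right)} = \frac{-1 - - \frac{3}{I}}{8 \left(- \frac{3}{I}\right)} + 21 = \frac{- \frac{I}{3} \left(-1 + \frac{3}{I}\right)}{8} + 21 = - \frac{I \left(-1 + \frac{3}{I}\right)}{24} + 21 = 21 - \frac{I \left(-1 + \frac{3}{I}\right)}{24}$)
$\sqrt{t{\left(20 \right)} + l{\left(56 \right)}} = \sqrt{\left(\frac{167}{8} + \frac{1}{24} \cdot 20\right) - 45} = \sqrt{\left(\frac{167}{8} + \frac{5}{6}\right) - 45} = \sqrt{\frac{521}{24} - 45} = \sqrt{- \frac{559}{24}} = \frac{i \sqrt{3354}}{12}$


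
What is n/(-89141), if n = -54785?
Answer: 54785/89141 ≈ 0.61459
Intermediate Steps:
n/(-89141) = -54785/(-89141) = -54785*(-1/89141) = 54785/89141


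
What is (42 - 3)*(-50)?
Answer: -1950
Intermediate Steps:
(42 - 3)*(-50) = 39*(-50) = -1950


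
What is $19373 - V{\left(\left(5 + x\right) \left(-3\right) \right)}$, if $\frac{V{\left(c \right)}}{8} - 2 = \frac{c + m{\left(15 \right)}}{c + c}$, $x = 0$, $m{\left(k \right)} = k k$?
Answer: $19413$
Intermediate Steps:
$m{\left(k \right)} = k^{2}$
$V{\left(c \right)} = 16 + \frac{4 \left(225 + c\right)}{c}$ ($V{\left(c \right)} = 16 + 8 \frac{c + 15^{2}}{c + c} = 16 + 8 \frac{c + 225}{2 c} = 16 + 8 \left(225 + c\right) \frac{1}{2 c} = 16 + 8 \frac{225 + c}{2 c} = 16 + \frac{4 \left(225 + c\right)}{c}$)
$19373 - V{\left(\left(5 + x\right) \left(-3\right) \right)} = 19373 - \left(20 + \frac{900}{\left(5 + 0\right) \left(-3\right)}\right) = 19373 - \left(20 + \frac{900}{5 \left(-3\right)}\right) = 19373 - \left(20 + \frac{900}{-15}\right) = 19373 - \left(20 + 900 \left(- \frac{1}{15}\right)\right) = 19373 - \left(20 - 60\right) = 19373 - -40 = 19373 + 40 = 19413$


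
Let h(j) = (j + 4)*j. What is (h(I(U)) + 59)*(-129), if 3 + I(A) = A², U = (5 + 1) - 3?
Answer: -15351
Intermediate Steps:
U = 3 (U = 6 - 3 = 3)
I(A) = -3 + A²
h(j) = j*(4 + j) (h(j) = (4 + j)*j = j*(4 + j))
(h(I(U)) + 59)*(-129) = ((-3 + 3²)*(4 + (-3 + 3²)) + 59)*(-129) = ((-3 + 9)*(4 + (-3 + 9)) + 59)*(-129) = (6*(4 + 6) + 59)*(-129) = (6*10 + 59)*(-129) = (60 + 59)*(-129) = 119*(-129) = -15351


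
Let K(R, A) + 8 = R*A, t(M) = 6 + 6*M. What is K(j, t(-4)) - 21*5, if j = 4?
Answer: -185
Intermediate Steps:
K(R, A) = -8 + A*R (K(R, A) = -8 + R*A = -8 + A*R)
K(j, t(-4)) - 21*5 = (-8 + (6 + 6*(-4))*4) - 21*5 = (-8 + (6 - 24)*4) - 105 = (-8 - 18*4) - 105 = (-8 - 72) - 105 = -80 - 105 = -185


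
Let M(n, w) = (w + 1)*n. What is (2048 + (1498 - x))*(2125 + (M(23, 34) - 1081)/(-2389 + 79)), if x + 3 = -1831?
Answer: 880351996/77 ≈ 1.1433e+7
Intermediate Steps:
x = -1834 (x = -3 - 1831 = -1834)
M(n, w) = n*(1 + w) (M(n, w) = (1 + w)*n = n*(1 + w))
(2048 + (1498 - x))*(2125 + (M(23, 34) - 1081)/(-2389 + 79)) = (2048 + (1498 - 1*(-1834)))*(2125 + (23*(1 + 34) - 1081)/(-2389 + 79)) = (2048 + (1498 + 1834))*(2125 + (23*35 - 1081)/(-2310)) = (2048 + 3332)*(2125 + (805 - 1081)*(-1/2310)) = 5380*(2125 - 276*(-1/2310)) = 5380*(2125 + 46/385) = 5380*(818171/385) = 880351996/77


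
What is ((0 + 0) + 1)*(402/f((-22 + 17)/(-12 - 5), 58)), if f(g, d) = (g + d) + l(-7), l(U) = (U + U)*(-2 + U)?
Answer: 6834/3133 ≈ 2.1813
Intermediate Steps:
l(U) = 2*U*(-2 + U) (l(U) = (2*U)*(-2 + U) = 2*U*(-2 + U))
f(g, d) = 126 + d + g (f(g, d) = (g + d) + 2*(-7)*(-2 - 7) = (d + g) + 2*(-7)*(-9) = (d + g) + 126 = 126 + d + g)
((0 + 0) + 1)*(402/f((-22 + 17)/(-12 - 5), 58)) = ((0 + 0) + 1)*(402/(126 + 58 + (-22 + 17)/(-12 - 5))) = (0 + 1)*(402/(126 + 58 - 5/(-17))) = 1*(402/(126 + 58 - 5*(-1/17))) = 1*(402/(126 + 58 + 5/17)) = 1*(402/(3133/17)) = 1*(402*(17/3133)) = 1*(6834/3133) = 6834/3133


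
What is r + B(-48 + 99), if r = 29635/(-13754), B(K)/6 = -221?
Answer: -18267439/13754 ≈ -1328.2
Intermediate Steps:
B(K) = -1326 (B(K) = 6*(-221) = -1326)
r = -29635/13754 (r = 29635*(-1/13754) = -29635/13754 ≈ -2.1546)
r + B(-48 + 99) = -29635/13754 - 1326 = -18267439/13754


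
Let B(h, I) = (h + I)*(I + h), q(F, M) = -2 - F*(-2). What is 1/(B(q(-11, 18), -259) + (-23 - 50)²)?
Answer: 1/85418 ≈ 1.1707e-5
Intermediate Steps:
q(F, M) = -2 + 2*F (q(F, M) = -2 - (-2)*F = -2 + 2*F)
B(h, I) = (I + h)² (B(h, I) = (I + h)*(I + h) = (I + h)²)
1/(B(q(-11, 18), -259) + (-23 - 50)²) = 1/((-259 + (-2 + 2*(-11)))² + (-23 - 50)²) = 1/((-259 + (-2 - 22))² + (-73)²) = 1/((-259 - 24)² + 5329) = 1/((-283)² + 5329) = 1/(80089 + 5329) = 1/85418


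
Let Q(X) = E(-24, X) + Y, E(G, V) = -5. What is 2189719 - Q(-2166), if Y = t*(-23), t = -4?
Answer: 2189632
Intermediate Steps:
Y = 92 (Y = -4*(-23) = 92)
Q(X) = 87 (Q(X) = -5 + 92 = 87)
2189719 - Q(-2166) = 2189719 - 1*87 = 2189719 - 87 = 2189632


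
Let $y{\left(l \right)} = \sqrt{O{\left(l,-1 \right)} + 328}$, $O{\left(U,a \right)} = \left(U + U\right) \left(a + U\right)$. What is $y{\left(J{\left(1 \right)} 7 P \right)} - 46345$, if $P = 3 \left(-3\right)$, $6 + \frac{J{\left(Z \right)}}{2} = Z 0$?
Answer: $-46345 + 8 \sqrt{17842} \approx -45276.0$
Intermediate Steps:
$J{\left(Z \right)} = -12$ ($J{\left(Z \right)} = -12 + 2 Z 0 = -12 + 2 \cdot 0 = -12 + 0 = -12$)
$O{\left(U,a \right)} = 2 U \left(U + a\right)$
$P = -9$
$y{\left(l \right)} = \sqrt{328 + 2 l \left(-1 + l\right)}$ ($y{\left(l \right)} = \sqrt{2 l \left(l - 1\right) + 328} = \sqrt{2 l \left(-1 + l\right) + 328} = \sqrt{328 + 2 l \left(-1 + l\right)}$)
$y{\left(J{\left(1 \right)} 7 P \right)} - 46345 = \sqrt{2} \sqrt{164 + \left(-12\right) 7 \left(-9\right) \left(-1 + \left(-12\right) 7 \left(-9\right)\right)} - 46345 = \sqrt{2} \sqrt{164 + \left(-84\right) \left(-9\right) \left(-1 - -756\right)} - 46345 = \sqrt{2} \sqrt{164 + 756 \left(-1 + 756\right)} - 46345 = \sqrt{2} \sqrt{164 + 756 \cdot 755} - 46345 = \sqrt{2} \sqrt{164 + 570780} - 46345 = \sqrt{2} \sqrt{570944} - 46345 = \sqrt{2} \cdot 8 \sqrt{8921} - 46345 = 8 \sqrt{17842} - 46345 = -46345 + 8 \sqrt{17842}$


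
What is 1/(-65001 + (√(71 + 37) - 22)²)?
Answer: -64409/4148310193 + 264*√3/4148310193 ≈ -1.5416e-5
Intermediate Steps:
1/(-65001 + (√(71 + 37) - 22)²) = 1/(-65001 + (√108 - 22)²) = 1/(-65001 + (6*√3 - 22)²) = 1/(-65001 + (-22 + 6*√3)²)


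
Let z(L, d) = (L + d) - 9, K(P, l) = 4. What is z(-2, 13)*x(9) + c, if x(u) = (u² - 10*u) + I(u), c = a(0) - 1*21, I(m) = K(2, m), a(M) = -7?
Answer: -38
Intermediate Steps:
I(m) = 4
c = -28 (c = -7 - 1*21 = -7 - 21 = -28)
z(L, d) = -9 + L + d
x(u) = 4 + u² - 10*u (x(u) = (u² - 10*u) + 4 = 4 + u² - 10*u)
z(-2, 13)*x(9) + c = (-9 - 2 + 13)*(4 + 9² - 10*9) - 28 = 2*(4 + 81 - 90) - 28 = 2*(-5) - 28 = -10 - 28 = -38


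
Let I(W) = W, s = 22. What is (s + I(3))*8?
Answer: 200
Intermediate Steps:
(s + I(3))*8 = (22 + 3)*8 = 25*8 = 200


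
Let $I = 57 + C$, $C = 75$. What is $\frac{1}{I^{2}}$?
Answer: $\frac{1}{17424} \approx 5.7392 \cdot 10^{-5}$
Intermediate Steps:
$I = 132$ ($I = 57 + 75 = 132$)
$\frac{1}{I^{2}} = \frac{1}{132^{2}} = \frac{1}{17424}$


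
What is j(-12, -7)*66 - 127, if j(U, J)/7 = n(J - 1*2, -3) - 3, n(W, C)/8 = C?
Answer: -12601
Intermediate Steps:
n(W, C) = 8*C
j(U, J) = -189 (j(U, J) = 7*(8*(-3) - 3) = 7*(-24 - 3) = 7*(-27) = -189)
j(-12, -7)*66 - 127 = -189*66 - 127 = -12474 - 127 = -12601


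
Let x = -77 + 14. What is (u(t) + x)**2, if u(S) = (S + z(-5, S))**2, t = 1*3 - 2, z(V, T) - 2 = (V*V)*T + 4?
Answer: 923521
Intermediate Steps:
z(V, T) = 6 + T*V**2 (z(V, T) = 2 + ((V*V)*T + 4) = 2 + (V**2*T + 4) = 2 + (T*V**2 + 4) = 2 + (4 + T*V**2) = 6 + T*V**2)
x = -63
t = 1 (t = 3 - 2 = 1)
u(S) = (6 + 26*S)**2 (u(S) = (S + (6 + S*(-5)**2))**2 = (S + (6 + S*25))**2 = (S + (6 + 25*S))**2 = (6 + 26*S)**2)
(u(t) + x)**2 = (4*(3 + 13*1)**2 - 63)**2 = (4*(3 + 13)**2 - 63)**2 = (4*16**2 - 63)**2 = (4*256 - 63)**2 = (1024 - 63)**2 = 961**2 = 923521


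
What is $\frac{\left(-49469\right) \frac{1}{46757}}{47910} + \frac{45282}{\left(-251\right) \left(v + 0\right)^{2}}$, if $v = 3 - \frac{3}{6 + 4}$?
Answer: $- \frac{1127084008080239}{45544039724970} \approx -24.747$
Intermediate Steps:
$v = \frac{27}{10}$ ($v = 3 - \frac{3}{10} = \frac{27}{10} \approx 2.7$)
$\frac{\left(-49469\right) \frac{1}{46757}}{47910} + \frac{45282}{\left(-251\right) \left(v + 0\right)^{2}} = \frac{\left(-49469\right) \frac{1}{46757}}{47910} + \frac{45282}{\left(-251\right) \left(\frac{27}{10} + 0\right)^{2}} = \left(-49469\right) \frac{1}{46757} \cdot \frac{1}{47910} + \frac{45282}{\left(-251\right) \left(\frac{27}{10}\right)^{2}} = \left(- \frac{49469}{46757}\right) \frac{1}{47910} + \frac{45282}{\left(-251\right) \frac{729}{100}} = - \frac{49469}{2240127870} + \frac{45282}{- \frac{182979}{100}} = - \frac{49469}{2240127870} + 45282 \left(- \frac{100}{182979}\right) = - \frac{49469}{2240127870} - \frac{1509400}{60993} = - \frac{1127084008080239}{45544039724970}$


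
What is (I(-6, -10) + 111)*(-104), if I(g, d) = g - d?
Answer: -11960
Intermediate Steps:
(I(-6, -10) + 111)*(-104) = ((-6 - 1*(-10)) + 111)*(-104) = ((-6 + 10) + 111)*(-104) = (4 + 111)*(-104) = 115*(-104) = -11960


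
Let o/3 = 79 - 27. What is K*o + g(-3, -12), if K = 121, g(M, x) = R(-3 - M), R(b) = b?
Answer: 18876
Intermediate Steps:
o = 156 (o = 3*(79 - 27) = 3*52 = 156)
g(M, x) = -3 - M
K*o + g(-3, -12) = 121*156 + (-3 - 1*(-3)) = 18876 + (-3 + 3) = 18876 + 0 = 18876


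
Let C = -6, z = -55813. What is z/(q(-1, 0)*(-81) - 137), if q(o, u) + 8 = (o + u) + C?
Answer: -55813/1078 ≈ -51.775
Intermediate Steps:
q(o, u) = -14 + o + u (q(o, u) = -8 + ((o + u) - 6) = -8 + (-6 + o + u) = -14 + o + u)
z/(q(-1, 0)*(-81) - 137) = -55813/((-14 - 1 + 0)*(-81) - 137) = -55813/(-15*(-81) - 137) = -55813/(1215 - 137) = -55813/1078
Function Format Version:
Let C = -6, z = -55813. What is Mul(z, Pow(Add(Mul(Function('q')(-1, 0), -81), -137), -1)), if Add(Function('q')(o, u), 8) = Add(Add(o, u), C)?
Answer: Rational(-55813, 1078) ≈ -51.775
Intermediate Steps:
Function('q')(o, u) = Add(-14, o, u) (Function('q')(o, u) = Add(-8, Add(Add(o, u), -6)) = Add(-8, Add(-6, o, u)) = Add(-14, o, u))
Mul(z, Pow(Add(Mul(Function('q')(-1, 0), -81), -137), -1)) = Mul(-55813, Pow(Add(Mul(Add(-14, -1, 0), -81), -137), -1)) = Mul(-55813, Pow(Add(Mul(-15, -81), -137), -1)) = Mul(-55813, Pow(Add(1215, -137), -1)) = Mul(-55813, Pow(1078, -1)) = Mul(-55813, Rational(1, 1078)) = Rational(-55813, 1078)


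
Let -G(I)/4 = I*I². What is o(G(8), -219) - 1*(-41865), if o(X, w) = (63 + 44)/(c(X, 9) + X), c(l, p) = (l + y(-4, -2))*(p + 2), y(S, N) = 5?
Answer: 1026571558/24521 ≈ 41865.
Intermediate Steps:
G(I) = -4*I³ (G(I) = -4*I*I² = -4*I³)
c(l, p) = (2 + p)*(5 + l) (c(l, p) = (l + 5)*(p + 2) = (5 + l)*(2 + p) = (2 + p)*(5 + l))
o(X, w) = 107/(55 + 12*X) (o(X, w) = (63 + 44)/((10 + 2*X + 5*9 + X*9) + X) = 107/((10 + 2*X + 45 + 9*X) + X) = 107/((55 + 11*X) + X) = 107/(55 + 12*X))
o(G(8), -219) - 1*(-41865) = 107/(55 + 12*(-4*8³)) - 1*(-41865) = 107/(55 + 12*(-4*512)) + 41865 = 107/(55 + 12*(-2048)) + 41865 = 107/(55 - 24576) + 41865 = 107/(-24521) + 41865 = 107*(-1/24521) + 41865 = -107/24521 + 41865 = 1026571558/24521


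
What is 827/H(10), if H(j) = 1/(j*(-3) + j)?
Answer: -16540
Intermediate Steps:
H(j) = -1/(2*j) (H(j) = 1/(-3*j + j) = 1/(-2*j) = -1/(2*j))
827/H(10) = 827/((-½/10)) = 827/((-½*⅒)) = 827/(-1/20) = 827*(-20) = -16540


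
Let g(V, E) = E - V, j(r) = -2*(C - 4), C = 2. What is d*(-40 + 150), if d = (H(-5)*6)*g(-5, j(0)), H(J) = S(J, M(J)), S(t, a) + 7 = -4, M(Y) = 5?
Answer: -65340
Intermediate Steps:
S(t, a) = -11 (S(t, a) = -7 - 4 = -11)
H(J) = -11
j(r) = 4 (j(r) = -2*(2 - 4) = -2*(-2) = 4)
d = -594 (d = (-11*6)*(4 - 1*(-5)) = -66*(4 + 5) = -66*9 = -594)
d*(-40 + 150) = -594*(-40 + 150) = -594*110 = -65340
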